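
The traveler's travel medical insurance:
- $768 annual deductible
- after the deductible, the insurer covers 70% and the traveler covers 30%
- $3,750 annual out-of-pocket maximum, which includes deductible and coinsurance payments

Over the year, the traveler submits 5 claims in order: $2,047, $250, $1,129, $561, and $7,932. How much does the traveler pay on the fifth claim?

$2,016.30

Claim 1 ($2,047): deductible takes $768, $1,279 remains; traveler's 30% is $383.70. Cost to traveler: $1,151.70. OOP to date $1,151.70.
Claim 2 ($250): deductible met; 30% of $250 = $75. Cost to traveler: $75. OOP to date $1,226.70.
Claim 3 ($1,129): deductible already satisfied, so traveler's share is 30% × $1,129 = $338.70. Cost to traveler: $338.70. OOP to date $1,565.40.
Claim 4 ($561): deductible met; 30% of $561 = $168.30. Traveler pays $168.30; OOP now $1,733.70.
Claim 5 ($7,932): deductible already satisfied, so traveler's share is 30% × $7,932 = $2,379.60. Adding that to $1,733.70 gives $4,113.30, past the $3,750 cap; traveler pays only $3,750 − $1,733.70 = $2,016.30.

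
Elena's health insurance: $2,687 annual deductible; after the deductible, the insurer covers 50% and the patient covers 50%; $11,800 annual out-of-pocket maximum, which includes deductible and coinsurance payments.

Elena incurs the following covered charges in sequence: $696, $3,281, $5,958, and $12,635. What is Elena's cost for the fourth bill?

Claim 1 — $696: fully absorbed by the deductible. Patient owes $696 (running OOP $696).
Claim 2 — $3,281: $1,991 finishes the deductible; $1,290 goes to coinsurance; patient's 50% is $645. Patient owes $2,636 (running OOP $3,332).
Claim 3 — $5,958: deductible met; 50% of $5,958 = $2,979. Patient pays $2,979; OOP now $6,311.
Claim 4 — $12,635: 50% coinsurance on $12,635 = $6,317.50. OOP would hit $12,628.50 > $11,800, so the cap limits the patient to $11,800 − $6,311 = $5,489.

$5,489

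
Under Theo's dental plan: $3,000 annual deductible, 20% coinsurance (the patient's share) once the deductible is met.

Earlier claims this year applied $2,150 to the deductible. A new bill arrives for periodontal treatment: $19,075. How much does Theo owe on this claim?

$4,495

Remaining deductible: $3,000 − $2,150 = $850.
After the $850 deductible portion, $19,075 − $850 = $18,225 is subject to coinsurance.
Coinsurance: $18,225 × 20% = $3,645.
So the patient owes $850 + $3,645 = $4,495.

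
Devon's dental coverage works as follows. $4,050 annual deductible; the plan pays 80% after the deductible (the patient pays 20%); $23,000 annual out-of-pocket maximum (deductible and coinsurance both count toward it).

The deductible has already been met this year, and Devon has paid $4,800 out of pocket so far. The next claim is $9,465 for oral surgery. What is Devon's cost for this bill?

$1,893

The deductible is already satisfied, so the full bill goes to coinsurance.
Patient's 20% share of $9,465 is $1,893.
Total out-of-pocket so far would be $4,800 + $1,893 = $6,693, below the $23,000 cap — no reduction.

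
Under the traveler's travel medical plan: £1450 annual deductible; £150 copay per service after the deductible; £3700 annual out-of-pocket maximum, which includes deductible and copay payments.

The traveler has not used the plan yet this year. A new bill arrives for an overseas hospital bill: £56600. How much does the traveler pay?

Nothing has been paid toward the £1450 deductible, so the first £1450 of this charge is applied there.
That leaves £56600 − £1450 = £55150 for the copay.
Copay on this service: £150.
So the traveler owes £1450 + £150 = £1600 before any cap.
Total out-of-pocket so far would be £0 + £1600 = £1600, below the £3700 cap — no reduction.

£1600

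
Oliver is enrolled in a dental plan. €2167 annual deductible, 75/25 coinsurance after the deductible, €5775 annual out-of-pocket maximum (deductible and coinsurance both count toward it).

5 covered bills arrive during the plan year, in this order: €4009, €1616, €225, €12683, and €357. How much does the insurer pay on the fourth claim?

Bill 1, €4009: deductible takes €2167, €1842 remains; 25% of €1842 = €460.50. Patient pays €2627.50; OOP now €2627.50. Insurer: €4009 − €2627.50 = €1381.50.
Bill 2, €1616: deductible met; 25% of €1616 = €404. Cost to patient: €404. OOP to date €3031.50. Plan pays €1616 − €404 = €1212.
Bill 3, €225: deductible already satisfied, so patient's share is 25% × €225 = €56.25. Patient pays €56.25; OOP now €3087.75. Insurer: €225 − €56.25 = €168.75.
Bill 4, €12683: deductible already satisfied, so patient's share is 25% × €12683 = €3170.75. That would push OOP to €6258.50, over the €5775 cap, so patient pays €5775 − €3087.75 = €2687.25. Plan pays €12683 − €2687.25 = €9995.75.

€9995.75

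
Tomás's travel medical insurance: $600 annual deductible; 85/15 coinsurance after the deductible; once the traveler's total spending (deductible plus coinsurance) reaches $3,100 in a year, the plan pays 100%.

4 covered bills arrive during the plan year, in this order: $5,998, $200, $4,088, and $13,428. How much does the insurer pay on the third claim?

$3,474.80

Bill 1, $5,998: deductible takes $600, $5,398 remains; traveler's 15% is $809.70. Traveler owes $1,409.70 (running OOP $1,409.70). Plan pays $5,998 − $1,409.70 = $4,588.30.
Bill 2, $200: deductible met; 15% of $200 = $30. Traveler pays $30; OOP now $1,439.70. Plan pays $200 − $30 = $170.
Bill 3, $4,088: deductible already satisfied, so traveler's share is 15% × $4,088 = $613.20. Traveler pays $613.20; OOP now $2,052.90. Plan pays $4,088 − $613.20 = $3,474.80.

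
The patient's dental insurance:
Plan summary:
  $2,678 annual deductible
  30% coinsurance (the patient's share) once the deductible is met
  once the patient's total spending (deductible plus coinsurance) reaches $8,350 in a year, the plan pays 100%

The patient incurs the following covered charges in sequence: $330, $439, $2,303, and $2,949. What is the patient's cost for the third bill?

$2,027.20

Claim 1 — $330: entire amount goes to the deductible. Patient owes $330 (running OOP $330).
Claim 2 — $439: entire amount goes to the deductible. Cost to patient: $439. OOP to date $769.
Claim 3 — $2,303: $1,909 finishes the deductible; $394 goes to coinsurance; 30% of $394 = $118.20. Patient pays $2,027.20; OOP now $2,796.20.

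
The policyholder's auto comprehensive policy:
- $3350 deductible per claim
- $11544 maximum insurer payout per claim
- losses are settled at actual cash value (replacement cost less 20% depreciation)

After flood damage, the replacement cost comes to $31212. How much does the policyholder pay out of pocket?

At 20% depreciation, ACV = $31212 − $6242.40 = $24969.60.
Subtract the deductible: $24969.60 − $3350 = $21619.60.
The $11544 per-incident cap binds; insurer pays $11544.
The policyholder bears the rest of the original loss: $31212 − $11544 = $19668.

$19668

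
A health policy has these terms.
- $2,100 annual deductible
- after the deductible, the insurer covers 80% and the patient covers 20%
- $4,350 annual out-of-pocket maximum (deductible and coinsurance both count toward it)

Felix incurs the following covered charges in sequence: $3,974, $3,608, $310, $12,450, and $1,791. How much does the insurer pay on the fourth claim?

Claim 1 — $3,974: $2,100 to deductible, leaving $1,874; patient's 20% is $374.80. Patient pays $2,474.80; OOP now $2,474.80. Insurer: $3,974 − $2,474.80 = $1,499.20.
Claim 2 — $3,608: deductible already satisfied, so patient's share is 20% × $3,608 = $721.60. Cost to patient: $721.60. OOP to date $3,196.40. Plan pays $3,608 − $721.60 = $2,886.40.
Claim 3 — $310: 20% coinsurance on $310 = $62. Cost to patient: $62. OOP to date $3,258.40. Insurer: $310 − $62 = $248.
Claim 4 — $12,450: deductible already satisfied, so patient's share is 20% × $12,450 = $2,490. OOP would hit $5,748.40 > $4,350, so the cap limits the patient to $4,350 − $3,258.40 = $1,091.60. Insurer: $12,450 − $1,091.60 = $11,358.40.

$11,358.40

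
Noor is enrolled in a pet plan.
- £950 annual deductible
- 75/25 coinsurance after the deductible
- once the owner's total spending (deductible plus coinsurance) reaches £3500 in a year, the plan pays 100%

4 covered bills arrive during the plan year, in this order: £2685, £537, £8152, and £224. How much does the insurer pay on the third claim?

Claim 1 (£2685): £950 to deductible, leaving £1735; owner's 25% is £433.75. Cost to owner: £1383.75. OOP to date £1383.75. Plan pays £2685 − £1383.75 = £1301.25.
Claim 2 (£537): deductible already satisfied, so owner's share is 25% × £537 = £134.25. Owner owes £134.25 (running OOP £1518). Insurer: £537 − £134.25 = £402.75.
Claim 3 (£8152): deductible met; 25% of £8152 = £2038. Adding that to £1518 gives £3556, past the £3500 cap; owner pays only £3500 − £1518 = £1982. Insurer: £8152 − £1982 = £6170.

£6170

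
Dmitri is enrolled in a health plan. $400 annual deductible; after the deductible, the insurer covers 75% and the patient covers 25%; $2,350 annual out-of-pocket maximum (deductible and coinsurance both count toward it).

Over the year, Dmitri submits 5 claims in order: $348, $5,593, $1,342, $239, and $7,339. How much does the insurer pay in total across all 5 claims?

$12,511

#1 ($348): all of it applies to the deductible. Patient owes $348 (running OOP $348). Insurer: $348 − $348 = $0.
#2 ($5,593): deductible takes $52, $5,541 remains; coinsurance $5,541 × 25% = $1,385.25. Cost to patient: $1,437.25. OOP to date $1,785.25. Insurer: $5,593 − $1,437.25 = $4,155.75.
#3 ($1,342): deductible already satisfied, so patient's share is 25% × $1,342 = $335.50. Cost to patient: $335.50. OOP to date $2,120.75. Insurer: $1,342 − $335.50 = $1,006.50.
#4 ($239): 25% coinsurance on $239 = $59.75. Patient pays $59.75; OOP now $2,180.50. Insurer: $239 − $59.75 = $179.25.
#5 ($7,339): deductible already satisfied, so patient's share is 25% × $7,339 = $1,834.75. OOP would hit $4,015.25 > $2,350, so the cap limits the patient to $2,350 − $2,180.50 = $169.50. Insurer: $7,339 − $169.50 = $7,169.50.
Insurer total: $0 + $4,155.75 + $1,006.50 + $179.25 + $7,169.50 = $12,511.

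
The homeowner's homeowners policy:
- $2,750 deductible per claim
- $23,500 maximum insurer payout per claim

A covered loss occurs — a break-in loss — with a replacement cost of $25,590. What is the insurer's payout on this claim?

$22,840

After the deductible, $25,590 − $2,750 = $22,840 remains.
$22,840 ≤ $23,500, so the limit doesn't bind; insurer pays $22,840.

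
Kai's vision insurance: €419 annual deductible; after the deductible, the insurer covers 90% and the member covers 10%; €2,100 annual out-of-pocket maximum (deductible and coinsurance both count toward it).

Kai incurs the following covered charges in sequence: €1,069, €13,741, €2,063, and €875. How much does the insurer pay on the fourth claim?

#1 (€1,069): deductible takes €419, €650 remains; member's 10% is €65. Cost to member: €484. OOP to date €484. Insurer: €1,069 − €484 = €585.
#2 (€13,741): deductible met; 10% of €13,741 = €1,374.10. Member owes €1,374.10 (running OOP €1,858.10). Insurer: €13,741 − €1,374.10 = €12,366.90.
#3 (€2,063): 10% coinsurance on €2,063 = €206.30. Member pays €206.30; OOP now €2,064.40. Insurer: €2,063 − €206.30 = €1,856.70.
#4 (€875): deductible met; 10% of €875 = €87.50. Adding that to €2,064.40 gives €2,151.90, past the €2,100 cap; member pays only €2,100 − €2,064.40 = €35.60. Plan pays €875 − €35.60 = €839.40.

€839.40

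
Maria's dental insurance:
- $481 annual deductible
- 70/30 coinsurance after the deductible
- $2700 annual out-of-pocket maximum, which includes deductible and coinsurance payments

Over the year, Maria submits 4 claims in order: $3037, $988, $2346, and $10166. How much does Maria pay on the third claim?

Bill 1, $3037: $481 finishes the deductible; $2556 goes to coinsurance; patient's 30% is $766.80. Patient pays $1247.80; OOP now $1247.80.
Bill 2, $988: deductible already satisfied, so patient's share is 30% × $988 = $296.40. Cost to patient: $296.40. OOP to date $1544.20.
Bill 3, $2346: 30% coinsurance on $2346 = $703.80. Cost to patient: $703.80. OOP to date $2248.

$703.80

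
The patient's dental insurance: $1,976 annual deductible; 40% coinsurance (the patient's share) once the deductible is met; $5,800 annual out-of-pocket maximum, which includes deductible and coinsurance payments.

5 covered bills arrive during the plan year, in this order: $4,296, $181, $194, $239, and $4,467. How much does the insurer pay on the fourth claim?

$143.40

Bill 1, $4,296: $1,976 finishes the deductible; $2,320 goes to coinsurance; coinsurance $2,320 × 40% = $928. Patient pays $2,904; OOP now $2,904. Plan pays $4,296 − $2,904 = $1,392.
Bill 2, $181: deductible met; 40% of $181 = $72.40. Cost to patient: $72.40. OOP to date $2,976.40. Plan pays $181 − $72.40 = $108.60.
Bill 3, $194: deductible already satisfied, so patient's share is 40% × $194 = $77.60. Patient owes $77.60 (running OOP $3,054). Insurer: $194 − $77.60 = $116.40.
Bill 4, $239: deductible met; 40% of $239 = $95.60. Patient pays $95.60; OOP now $3,149.60. Insurer: $239 − $95.60 = $143.40.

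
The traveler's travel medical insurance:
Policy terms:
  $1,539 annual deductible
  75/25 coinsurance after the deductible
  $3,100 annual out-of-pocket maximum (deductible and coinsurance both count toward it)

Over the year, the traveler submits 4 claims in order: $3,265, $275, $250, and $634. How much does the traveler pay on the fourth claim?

#1 ($3,265): $1,539 to deductible, leaving $1,726; traveler's 25% is $431.50. Cost to traveler: $1,970.50. OOP to date $1,970.50.
#2 ($275): deductible met; 25% of $275 = $68.75. Traveler owes $68.75 (running OOP $2,039.25).
#3 ($250): 25% coinsurance on $250 = $62.50. Cost to traveler: $62.50. OOP to date $2,101.75.
#4 ($634): 25% coinsurance on $634 = $158.50. Traveler pays $158.50; OOP now $2,260.25.

$158.50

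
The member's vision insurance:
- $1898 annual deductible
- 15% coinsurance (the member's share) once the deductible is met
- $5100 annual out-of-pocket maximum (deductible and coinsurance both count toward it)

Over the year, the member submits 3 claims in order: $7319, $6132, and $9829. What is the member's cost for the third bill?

$1469.05

#1 ($7319): deductible takes $1898, $5421 remains; 15% of $5421 = $813.15. Member owes $2711.15 (running OOP $2711.15).
#2 ($6132): deductible met; 15% of $6132 = $919.80. Member pays $919.80; OOP now $3630.95.
#3 ($9829): deductible already satisfied, so member's share is 15% × $9829 = $1474.35. That would push OOP to $5105.30, over the $5100 cap, so member pays $5100 − $3630.95 = $1469.05.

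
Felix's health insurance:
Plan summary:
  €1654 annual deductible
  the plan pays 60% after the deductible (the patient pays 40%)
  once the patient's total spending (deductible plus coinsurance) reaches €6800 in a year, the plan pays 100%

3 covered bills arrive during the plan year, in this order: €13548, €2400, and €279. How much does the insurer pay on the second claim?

Claim 1 (€13548): €1654 to deductible, leaving €11894; 40% of €11894 = €4757.60. Patient pays €6411.60; OOP now €6411.60. Plan pays €13548 − €6411.60 = €7136.40.
Claim 2 (€2400): deductible met; 40% of €2400 = €960. Adding that to €6411.60 gives €7371.60, past the €6800 cap; patient pays only €6800 − €6411.60 = €388.40. Insurer: €2400 − €388.40 = €2011.60.

€2011.60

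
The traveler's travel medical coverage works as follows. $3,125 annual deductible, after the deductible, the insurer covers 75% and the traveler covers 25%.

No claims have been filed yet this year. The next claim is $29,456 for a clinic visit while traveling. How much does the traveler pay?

$9,707.75

Nothing has been paid toward the $3,125 deductible, so the first $3,125 of this charge is applied there.
That leaves $29,456 − $3,125 = $26,331 for coinsurance.
Traveler's 25% share of $26,331 is $6,582.75.
That puts the traveler's cost at $3,125 + $6,582.75 = $9,707.75.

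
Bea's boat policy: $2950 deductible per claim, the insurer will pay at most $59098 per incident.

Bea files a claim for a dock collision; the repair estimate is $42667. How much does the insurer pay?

After the deductible, $42667 − $2950 = $39717 remains.
$39717 is within the $59098 limit, so the insurer pays $39717.

$39717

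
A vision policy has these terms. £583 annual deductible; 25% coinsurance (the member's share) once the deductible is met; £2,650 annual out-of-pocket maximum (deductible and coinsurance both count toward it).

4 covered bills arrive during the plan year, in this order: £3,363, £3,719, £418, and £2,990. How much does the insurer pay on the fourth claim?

£2,652.25

Bill 1, £3,363: £583 finishes the deductible; £2,780 goes to coinsurance; coinsurance £2,780 × 25% = £695. Member pays £1,278; OOP now £1,278. Plan pays £3,363 − £1,278 = £2,085.
Bill 2, £3,719: 25% coinsurance on £3,719 = £929.75. Member pays £929.75; OOP now £2,207.75. Plan pays £3,719 − £929.75 = £2,789.25.
Bill 3, £418: deductible met; 25% of £418 = £104.50. Cost to member: £104.50. OOP to date £2,312.25. Insurer: £418 − £104.50 = £313.50.
Bill 4, £2,990: 25% coinsurance on £2,990 = £747.50. That would push OOP to £3,059.75, over the £2,650 cap, so member pays £2,650 − £2,312.25 = £337.75. Insurer: £2,990 − £337.75 = £2,652.25.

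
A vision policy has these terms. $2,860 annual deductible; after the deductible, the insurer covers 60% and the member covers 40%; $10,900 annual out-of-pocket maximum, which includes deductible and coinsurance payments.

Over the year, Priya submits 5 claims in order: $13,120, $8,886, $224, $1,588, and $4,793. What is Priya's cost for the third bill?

Claim 1 — $13,120: $2,860 to deductible, leaving $10,260; coinsurance $10,260 × 40% = $4,104. Cost to member: $6,964. OOP to date $6,964.
Claim 2 — $8,886: deductible met; 40% of $8,886 = $3,554.40. Cost to member: $3,554.40. OOP to date $10,518.40.
Claim 3 — $224: deductible already satisfied, so member's share is 40% × $224 = $89.60. Member pays $89.60; OOP now $10,608.

$89.60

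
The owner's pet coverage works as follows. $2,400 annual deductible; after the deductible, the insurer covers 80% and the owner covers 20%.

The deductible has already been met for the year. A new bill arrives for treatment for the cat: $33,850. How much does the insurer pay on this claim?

The deductible is already satisfied, so the full bill goes to coinsurance.
Coinsurance: $33,850 × 20% = $6,770.
The insurer covers the remainder: $33,850 − $6,770 = $27,080.

$27,080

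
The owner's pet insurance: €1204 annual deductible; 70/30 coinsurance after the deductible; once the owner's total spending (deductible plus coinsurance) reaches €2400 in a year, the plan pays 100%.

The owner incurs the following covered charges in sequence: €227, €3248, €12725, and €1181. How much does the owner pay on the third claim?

€514.70

Claim 1 (€227): fully absorbed by the deductible. Owner pays €227; OOP now €227.
Claim 2 (€3248): €977 to deductible, leaving €2271; coinsurance €2271 × 30% = €681.30. Cost to owner: €1658.30. OOP to date €1885.30.
Claim 3 (€12725): 30% coinsurance on €12725 = €3817.50. That would push OOP to €5702.80, over the €2400 cap, so owner pays €2400 − €1885.30 = €514.70.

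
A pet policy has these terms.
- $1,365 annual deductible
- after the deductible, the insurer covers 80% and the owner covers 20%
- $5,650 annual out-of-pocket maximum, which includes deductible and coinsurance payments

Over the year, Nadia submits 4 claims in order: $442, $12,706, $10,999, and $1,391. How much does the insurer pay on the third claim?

#1 ($442): entire amount goes to the deductible. Owner pays $442; OOP now $442. Plan pays $442 − $442 = $0.
#2 ($12,706): deductible takes $923, $11,783 remains; coinsurance $11,783 × 20% = $2,356.60. Owner pays $3,279.60; OOP now $3,721.60. Insurer: $12,706 − $3,279.60 = $9,426.40.
#3 ($10,999): deductible already satisfied, so owner's share is 20% × $10,999 = $2,199.80. Adding that to $3,721.60 gives $5,921.40, past the $5,650 cap; owner pays only $5,650 − $3,721.60 = $1,928.40. Insurer: $10,999 − $1,928.40 = $9,070.60.

$9,070.60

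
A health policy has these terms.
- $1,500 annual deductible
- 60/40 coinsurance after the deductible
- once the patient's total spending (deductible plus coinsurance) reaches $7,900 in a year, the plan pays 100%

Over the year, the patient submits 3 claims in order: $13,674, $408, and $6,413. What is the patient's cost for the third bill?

#1 ($13,674): deductible takes $1,500, $12,174 remains; coinsurance $12,174 × 40% = $4,869.60. Cost to patient: $6,369.60. OOP to date $6,369.60.
#2 ($408): deductible met; 40% of $408 = $163.20. Patient owes $163.20 (running OOP $6,532.80).
#3 ($6,413): deductible already satisfied, so patient's share is 40% × $6,413 = $2,565.20. That would push OOP to $9,098, over the $7,900 cap, so patient pays $7,900 − $6,532.80 = $1,367.20.

$1,367.20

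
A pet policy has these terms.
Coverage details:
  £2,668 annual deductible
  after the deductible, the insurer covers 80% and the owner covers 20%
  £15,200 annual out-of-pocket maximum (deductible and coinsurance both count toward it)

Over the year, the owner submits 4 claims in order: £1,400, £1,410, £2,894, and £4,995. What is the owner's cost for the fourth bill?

Claim 1 (£1,400): all of it applies to the deductible. Owner owes £1,400 (running OOP £1,400).
Claim 2 (£1,410): deductible takes £1,268, £142 remains; 20% of £142 = £28.40. Owner pays £1,296.40; OOP now £2,696.40.
Claim 3 (£2,894): deductible met; 20% of £2,894 = £578.80. Owner pays £578.80; OOP now £3,275.20.
Claim 4 (£4,995): deductible already satisfied, so owner's share is 20% × £4,995 = £999. Cost to owner: £999. OOP to date £4,274.20.

£999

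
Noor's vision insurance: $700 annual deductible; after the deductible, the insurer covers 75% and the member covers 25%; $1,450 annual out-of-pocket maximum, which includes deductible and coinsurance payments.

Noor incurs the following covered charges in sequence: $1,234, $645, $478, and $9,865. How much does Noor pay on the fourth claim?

Claim 1 — $1,234: $700 to deductible, leaving $534; coinsurance $534 × 25% = $133.50. Cost to member: $833.50. OOP to date $833.50.
Claim 2 — $645: 25% coinsurance on $645 = $161.25. Member pays $161.25; OOP now $994.75.
Claim 3 — $478: 25% coinsurance on $478 = $119.50. Cost to member: $119.50. OOP to date $1,114.25.
Claim 4 — $9,865: 25% coinsurance on $9,865 = $2,466.25. That would push OOP to $3,580.50, over the $1,450 cap, so member pays $1,450 − $1,114.25 = $335.75.

$335.75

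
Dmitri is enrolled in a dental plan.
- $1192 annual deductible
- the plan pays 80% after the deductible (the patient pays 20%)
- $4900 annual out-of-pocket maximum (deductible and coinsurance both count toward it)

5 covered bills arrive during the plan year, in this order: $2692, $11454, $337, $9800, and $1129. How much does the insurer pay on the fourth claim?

$8750.20

Claim 1 ($2692): $1192 to deductible, leaving $1500; 20% of $1500 = $300. Cost to patient: $1492. OOP to date $1492. Plan pays $2692 − $1492 = $1200.
Claim 2 ($11454): 20% coinsurance on $11454 = $2290.80. Patient pays $2290.80; OOP now $3782.80. Insurer: $11454 − $2290.80 = $9163.20.
Claim 3 ($337): deductible already satisfied, so patient's share is 20% × $337 = $67.40. Patient pays $67.40; OOP now $3850.20. Plan pays $337 − $67.40 = $269.60.
Claim 4 ($9800): 20% coinsurance on $9800 = $1960. Adding that to $3850.20 gives $5810.20, past the $4900 cap; patient pays only $4900 − $3850.20 = $1049.80. Plan pays $9800 − $1049.80 = $8750.20.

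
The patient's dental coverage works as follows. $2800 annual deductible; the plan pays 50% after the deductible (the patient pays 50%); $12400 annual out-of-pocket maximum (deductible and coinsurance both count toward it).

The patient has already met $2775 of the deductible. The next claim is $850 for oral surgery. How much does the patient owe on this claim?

$437.50

Deductible still to meet: $2800 − $2775 = $25.
The remaining $825 (= $850 − $25) moves to coinsurance.
Coinsurance: $825 × 50% = $412.50.
Patient responsibility before any cap: $25 + $412.50 = $437.50.
Total out-of-pocket so far would be $2775 + $437.50 = $3212.50, below the $12400 cap — no reduction.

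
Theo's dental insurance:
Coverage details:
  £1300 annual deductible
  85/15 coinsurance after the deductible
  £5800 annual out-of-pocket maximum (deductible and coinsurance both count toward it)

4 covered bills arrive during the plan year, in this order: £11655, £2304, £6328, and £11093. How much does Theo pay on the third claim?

£949.20

Bill 1, £11655: deductible takes £1300, £10355 remains; patient's 15% is £1553.25. Patient owes £2853.25 (running OOP £2853.25).
Bill 2, £2304: 15% coinsurance on £2304 = £345.60. Cost to patient: £345.60. OOP to date £3198.85.
Bill 3, £6328: deductible met; 15% of £6328 = £949.20. Patient pays £949.20; OOP now £4148.05.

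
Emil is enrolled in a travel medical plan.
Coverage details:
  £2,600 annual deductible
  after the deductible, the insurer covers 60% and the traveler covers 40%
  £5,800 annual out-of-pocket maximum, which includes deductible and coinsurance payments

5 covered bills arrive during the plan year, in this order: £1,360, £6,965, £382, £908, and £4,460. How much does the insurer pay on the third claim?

Claim 1 — £1,360: entire amount goes to the deductible. Cost to traveler: £1,360. OOP to date £1,360. Insurer: £1,360 − £1,360 = £0.
Claim 2 — £6,965: £1,240 to deductible, leaving £5,725; coinsurance £5,725 × 40% = £2,290. Traveler owes £3,530 (running OOP £4,890). Plan pays £6,965 − £3,530 = £3,435.
Claim 3 — £382: 40% coinsurance on £382 = £152.80. Cost to traveler: £152.80. OOP to date £5,042.80. Insurer: £382 − £152.80 = £229.20.

£229.20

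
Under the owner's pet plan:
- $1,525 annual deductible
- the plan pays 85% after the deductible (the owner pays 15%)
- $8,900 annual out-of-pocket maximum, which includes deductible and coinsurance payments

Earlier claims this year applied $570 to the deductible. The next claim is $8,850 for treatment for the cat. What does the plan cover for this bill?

Deductible still to meet: $1,525 − $570 = $955.
That leaves $8,850 − $955 = $7,895 for coinsurance.
15% of $7,895 = $1,184.25 falls to the owner.
So the owner owes $955 + $1,184.25 = $2,139.25 before any cap.
Cumulative spending $570 + $2,139.25 = $2,709.25 stays under the $8,900 maximum.
The plan picks up $8,850 − $2,139.25 = $6,710.75.

$6,710.75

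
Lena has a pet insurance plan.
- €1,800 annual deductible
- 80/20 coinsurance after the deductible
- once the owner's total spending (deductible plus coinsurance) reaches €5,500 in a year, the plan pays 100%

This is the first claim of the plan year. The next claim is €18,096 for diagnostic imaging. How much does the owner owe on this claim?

€5,059.20

Deductible not yet touched, so the first €1,800 of the bill goes to the deductible.
After the €1,800 deductible portion, €18,096 − €1,800 = €16,296 is subject to coinsurance.
Coinsurance: €16,296 × 20% = €3,259.20.
That puts the owner's cost at €1,800 + €3,259.20 = €5,059.20 before any cap.
Total out-of-pocket so far would be €0 + €5,059.20 = €5,059.20, below the €5,500 cap — no reduction.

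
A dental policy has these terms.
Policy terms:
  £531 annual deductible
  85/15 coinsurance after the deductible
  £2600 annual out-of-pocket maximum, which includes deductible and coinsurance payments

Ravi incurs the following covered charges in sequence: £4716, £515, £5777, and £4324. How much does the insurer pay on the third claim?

£4910.45

Bill 1, £4716: £531 finishes the deductible; £4185 goes to coinsurance; patient's 15% is £627.75. Patient owes £1158.75 (running OOP £1158.75). Insurer: £4716 − £1158.75 = £3557.25.
Bill 2, £515: 15% coinsurance on £515 = £77.25. Patient owes £77.25 (running OOP £1236). Plan pays £515 − £77.25 = £437.75.
Bill 3, £5777: deductible met; 15% of £5777 = £866.55. Cost to patient: £866.55. OOP to date £2102.55. Insurer: £5777 − £866.55 = £4910.45.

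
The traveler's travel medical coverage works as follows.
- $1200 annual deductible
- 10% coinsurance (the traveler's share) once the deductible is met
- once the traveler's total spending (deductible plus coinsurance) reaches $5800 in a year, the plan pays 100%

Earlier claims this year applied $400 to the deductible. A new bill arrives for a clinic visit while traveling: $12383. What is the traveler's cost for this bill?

$1958.30

Remaining deductible: $1200 − $400 = $800.
The remaining $11583 (= $12383 − $800) moves to coinsurance.
Coinsurance: $11583 × 10% = $1158.30.
So the traveler owes $800 + $1158.30 = $1958.30 before any cap.
Cumulative spending $400 + $1958.30 = $2358.30 stays under the $5800 maximum.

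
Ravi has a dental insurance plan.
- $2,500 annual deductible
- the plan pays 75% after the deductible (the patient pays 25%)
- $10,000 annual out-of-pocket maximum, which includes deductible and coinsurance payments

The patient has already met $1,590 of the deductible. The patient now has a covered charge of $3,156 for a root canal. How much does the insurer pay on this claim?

$1,684.50

Remaining deductible: $2,500 − $1,590 = $910.
After the $910 deductible portion, $3,156 − $910 = $2,246 is subject to coinsurance.
25% of $2,246 = $561.50 falls to the patient.
Patient responsibility before any cap: $910 + $561.50 = $1,471.50.
Total out-of-pocket so far would be $1,590 + $1,471.50 = $3,061.50, below the $10,000 cap — no reduction.
The insurer covers the remainder: $3,156 − $1,471.50 = $1,684.50.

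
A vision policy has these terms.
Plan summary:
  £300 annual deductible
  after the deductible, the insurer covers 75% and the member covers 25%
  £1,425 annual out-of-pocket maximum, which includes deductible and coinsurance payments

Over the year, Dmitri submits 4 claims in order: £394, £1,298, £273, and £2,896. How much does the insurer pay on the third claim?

Claim 1 — £394: £300 finishes the deductible; £94 goes to coinsurance; member's 25% is £23.50. Cost to member: £323.50. OOP to date £323.50. Insurer: £394 − £323.50 = £70.50.
Claim 2 — £1,298: deductible already satisfied, so member's share is 25% × £1,298 = £324.50. Member owes £324.50 (running OOP £648). Plan pays £1,298 − £324.50 = £973.50.
Claim 3 — £273: 25% coinsurance on £273 = £68.25. Cost to member: £68.25. OOP to date £716.25. Insurer: £273 − £68.25 = £204.75.

£204.75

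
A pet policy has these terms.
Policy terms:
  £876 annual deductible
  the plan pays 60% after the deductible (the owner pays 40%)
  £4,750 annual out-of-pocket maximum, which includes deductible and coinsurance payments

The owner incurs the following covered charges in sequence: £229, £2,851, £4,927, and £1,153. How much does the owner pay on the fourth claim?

Claim 1 — £229: entire amount goes to the deductible. Owner owes £229 (running OOP £229).
Claim 2 — £2,851: £647 to deductible, leaving £2,204; 40% of £2,204 = £881.60. Cost to owner: £1,528.60. OOP to date £1,757.60.
Claim 3 — £4,927: deductible met; 40% of £4,927 = £1,970.80. Owner pays £1,970.80; OOP now £3,728.40.
Claim 4 — £1,153: deductible met; 40% of £1,153 = £461.20. Owner pays £461.20; OOP now £4,189.60.

£461.20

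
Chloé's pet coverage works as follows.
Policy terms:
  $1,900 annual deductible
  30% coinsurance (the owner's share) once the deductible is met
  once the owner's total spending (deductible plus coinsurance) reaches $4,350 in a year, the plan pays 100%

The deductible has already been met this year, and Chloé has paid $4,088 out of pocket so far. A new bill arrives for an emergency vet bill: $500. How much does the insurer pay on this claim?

The deductible is already satisfied, so the full bill goes to coinsurance.
Owner's 30% share of $500 is $150.
Cumulative spending $4,088 + $150 = $4,238 stays under the $4,350 maximum.
Insurer pays the balance: $500 − $150 = $350.

$350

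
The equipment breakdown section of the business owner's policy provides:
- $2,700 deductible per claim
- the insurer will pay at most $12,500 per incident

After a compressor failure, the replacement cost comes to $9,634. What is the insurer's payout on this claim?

Less the $2,700 deductible: $9,634 − $2,700 = $6,934.
$6,934 ≤ $12,500, so the limit doesn't bind; insurer pays $6,934.

$6,934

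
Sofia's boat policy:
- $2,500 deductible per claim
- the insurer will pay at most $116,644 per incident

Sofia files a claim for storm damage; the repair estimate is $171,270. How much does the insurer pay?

$116,644

After the deductible, $171,270 − $2,500 = $168,770 remains.
$168,770 exceeds the $116,644 limit, so the insurer pays the limit: $116,644.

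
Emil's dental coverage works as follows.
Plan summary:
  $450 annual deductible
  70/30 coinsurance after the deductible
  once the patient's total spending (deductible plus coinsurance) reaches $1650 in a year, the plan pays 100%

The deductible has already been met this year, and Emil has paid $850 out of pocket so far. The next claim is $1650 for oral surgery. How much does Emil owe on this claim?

$495

The deductible is already satisfied, so the full bill goes to coinsurance.
Patient's 30% share of $1650 is $495.
Cumulative spending $850 + $495 = $1345 stays under the $1650 maximum.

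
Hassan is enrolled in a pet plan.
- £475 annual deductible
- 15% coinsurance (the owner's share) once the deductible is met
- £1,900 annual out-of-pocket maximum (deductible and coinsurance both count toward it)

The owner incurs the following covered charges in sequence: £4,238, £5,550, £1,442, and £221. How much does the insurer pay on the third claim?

Claim 1 (£4,238): £475 finishes the deductible; £3,763 goes to coinsurance; 15% of £3,763 = £564.45. Owner owes £1,039.45 (running OOP £1,039.45). Plan pays £4,238 − £1,039.45 = £3,198.55.
Claim 2 (£5,550): deductible met; 15% of £5,550 = £832.50. Owner pays £832.50; OOP now £1,871.95. Plan pays £5,550 − £832.50 = £4,717.50.
Claim 3 (£1,442): deductible met; 15% of £1,442 = £216.30. OOP would hit £2,088.25 > £1,900, so the cap limits the owner to £1,900 − £1,871.95 = £28.05. Plan pays £1,442 − £28.05 = £1,413.95.

£1,413.95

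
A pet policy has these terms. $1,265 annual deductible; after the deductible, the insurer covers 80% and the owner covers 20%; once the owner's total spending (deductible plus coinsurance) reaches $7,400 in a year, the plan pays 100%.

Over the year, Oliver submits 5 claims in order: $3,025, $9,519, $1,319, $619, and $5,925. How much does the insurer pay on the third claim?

#1 ($3,025): deductible takes $1,265, $1,760 remains; 20% of $1,760 = $352. Owner owes $1,617 (running OOP $1,617). Plan pays $3,025 − $1,617 = $1,408.
#2 ($9,519): 20% coinsurance on $9,519 = $1,903.80. Cost to owner: $1,903.80. OOP to date $3,520.80. Insurer: $9,519 − $1,903.80 = $7,615.20.
#3 ($1,319): deductible already satisfied, so owner's share is 20% × $1,319 = $263.80. Owner owes $263.80 (running OOP $3,784.60). Plan pays $1,319 − $263.80 = $1,055.20.

$1,055.20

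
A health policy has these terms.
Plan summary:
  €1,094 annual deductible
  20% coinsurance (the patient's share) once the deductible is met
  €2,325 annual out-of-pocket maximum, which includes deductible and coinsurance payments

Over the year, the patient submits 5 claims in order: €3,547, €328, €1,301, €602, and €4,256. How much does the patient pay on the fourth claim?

€120.40

Claim 1 — €3,547: €1,094 to deductible, leaving €2,453; 20% of €2,453 = €490.60. Cost to patient: €1,584.60. OOP to date €1,584.60.
Claim 2 — €328: 20% coinsurance on €328 = €65.60. Patient pays €65.60; OOP now €1,650.20.
Claim 3 — €1,301: deductible already satisfied, so patient's share is 20% × €1,301 = €260.20. Patient pays €260.20; OOP now €1,910.40.
Claim 4 — €602: 20% coinsurance on €602 = €120.40. Patient owes €120.40 (running OOP €2,030.80).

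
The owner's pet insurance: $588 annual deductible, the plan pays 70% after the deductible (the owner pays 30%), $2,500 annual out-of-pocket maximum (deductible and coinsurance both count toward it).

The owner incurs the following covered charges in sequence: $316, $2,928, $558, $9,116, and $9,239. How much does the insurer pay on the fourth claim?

Bill 1, $316: fully absorbed by the deductible. Owner pays $316; OOP now $316. Insurer: $316 − $316 = $0.
Bill 2, $2,928: $272 to deductible, leaving $2,656; owner's 30% is $796.80. Owner owes $1,068.80 (running OOP $1,384.80). Insurer: $2,928 − $1,068.80 = $1,859.20.
Bill 3, $558: 30% coinsurance on $558 = $167.40. Cost to owner: $167.40. OOP to date $1,552.20. Plan pays $558 − $167.40 = $390.60.
Bill 4, $9,116: deductible already satisfied, so owner's share is 30% × $9,116 = $2,734.80. Adding that to $1,552.20 gives $4,287, past the $2,500 cap; owner pays only $2,500 − $1,552.20 = $947.80. Plan pays $9,116 − $947.80 = $8,168.20.

$8,168.20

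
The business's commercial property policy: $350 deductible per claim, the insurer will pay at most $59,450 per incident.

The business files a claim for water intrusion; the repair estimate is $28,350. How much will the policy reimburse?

Less the $350 deductible: $28,350 − $350 = $28,000.
$28,000 is within the $59,450 limit, so the insurer pays $28,000.

$28,000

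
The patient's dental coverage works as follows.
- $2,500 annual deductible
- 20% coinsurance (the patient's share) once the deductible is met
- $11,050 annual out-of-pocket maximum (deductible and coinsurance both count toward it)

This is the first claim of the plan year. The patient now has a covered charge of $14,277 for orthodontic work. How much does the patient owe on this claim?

$4,855.40

Deductible not yet touched, so the first $2,500 of the bill goes to the deductible.
That leaves $14,277 − $2,500 = $11,777 for coinsurance.
Coinsurance: $11,777 × 20% = $2,355.40.
That puts the patient's cost at $2,500 + $2,355.40 = $4,855.40 before any cap.
Year-to-date out-of-pocket becomes $0 + $4,855.40 = $4,855.40, still under the $11,050 maximum, so no cap applies.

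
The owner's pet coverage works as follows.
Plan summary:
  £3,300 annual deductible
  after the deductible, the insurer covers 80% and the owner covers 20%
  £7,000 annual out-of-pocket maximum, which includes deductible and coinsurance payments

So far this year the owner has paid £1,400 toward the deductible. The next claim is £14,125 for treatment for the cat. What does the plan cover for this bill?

£9,780

£1,400 of the £3,300 deductible is already met, leaving £1,900.
That leaves £14,125 − £1,900 = £12,225 for coinsurance.
20% of £12,225 = £2,445 falls to the owner.
Owner responsibility before any cap: £1,900 + £2,445 = £4,345.
Total out-of-pocket so far would be £1,400 + £4,345 = £5,745, below the £7,000 cap — no reduction.
Insurer pays the balance: £14,125 − £4,345 = £9,780.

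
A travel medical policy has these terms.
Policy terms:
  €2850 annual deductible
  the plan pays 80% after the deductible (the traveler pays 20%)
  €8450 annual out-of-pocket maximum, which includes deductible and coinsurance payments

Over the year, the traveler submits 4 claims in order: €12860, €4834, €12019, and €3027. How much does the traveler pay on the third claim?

Bill 1, €12860: deductible takes €2850, €10010 remains; coinsurance €10010 × 20% = €2002. Traveler owes €4852 (running OOP €4852).
Bill 2, €4834: deductible met; 20% of €4834 = €966.80. Cost to traveler: €966.80. OOP to date €5818.80.
Bill 3, €12019: deductible already satisfied, so traveler's share is 20% × €12019 = €2403.80. Traveler owes €2403.80 (running OOP €8222.60).

€2403.80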